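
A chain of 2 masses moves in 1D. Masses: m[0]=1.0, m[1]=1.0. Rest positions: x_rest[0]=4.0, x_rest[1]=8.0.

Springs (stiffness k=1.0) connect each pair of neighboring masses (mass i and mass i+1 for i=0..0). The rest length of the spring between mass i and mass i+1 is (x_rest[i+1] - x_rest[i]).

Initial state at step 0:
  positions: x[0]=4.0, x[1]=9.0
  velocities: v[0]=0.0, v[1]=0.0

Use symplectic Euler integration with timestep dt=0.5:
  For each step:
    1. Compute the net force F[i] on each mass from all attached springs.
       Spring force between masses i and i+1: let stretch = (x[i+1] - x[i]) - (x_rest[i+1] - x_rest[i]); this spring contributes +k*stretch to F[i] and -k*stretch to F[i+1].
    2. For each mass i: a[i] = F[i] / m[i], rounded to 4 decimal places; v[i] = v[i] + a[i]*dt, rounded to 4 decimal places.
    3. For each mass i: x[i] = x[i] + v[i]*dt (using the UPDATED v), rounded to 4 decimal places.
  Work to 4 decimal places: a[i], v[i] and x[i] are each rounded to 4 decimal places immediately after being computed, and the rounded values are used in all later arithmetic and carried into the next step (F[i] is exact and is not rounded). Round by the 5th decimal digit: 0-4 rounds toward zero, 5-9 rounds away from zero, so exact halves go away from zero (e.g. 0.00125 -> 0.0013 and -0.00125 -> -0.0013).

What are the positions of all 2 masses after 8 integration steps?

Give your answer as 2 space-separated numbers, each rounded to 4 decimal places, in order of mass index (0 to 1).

Answer: 3.9707 9.0295

Derivation:
Step 0: x=[4.0000 9.0000] v=[0.0000 0.0000]
Step 1: x=[4.2500 8.7500] v=[0.5000 -0.5000]
Step 2: x=[4.6250 8.3750] v=[0.7500 -0.7500]
Step 3: x=[4.9375 8.0625] v=[0.6250 -0.6250]
Step 4: x=[5.0313 7.9688] v=[0.1875 -0.1875]
Step 5: x=[4.8594 8.1407] v=[-0.3438 0.3438]
Step 6: x=[4.5078 8.4923] v=[-0.7032 0.7032]
Step 7: x=[4.1523 8.8478] v=[-0.7110 0.7110]
Step 8: x=[3.9707 9.0295] v=[-0.3633 0.3633]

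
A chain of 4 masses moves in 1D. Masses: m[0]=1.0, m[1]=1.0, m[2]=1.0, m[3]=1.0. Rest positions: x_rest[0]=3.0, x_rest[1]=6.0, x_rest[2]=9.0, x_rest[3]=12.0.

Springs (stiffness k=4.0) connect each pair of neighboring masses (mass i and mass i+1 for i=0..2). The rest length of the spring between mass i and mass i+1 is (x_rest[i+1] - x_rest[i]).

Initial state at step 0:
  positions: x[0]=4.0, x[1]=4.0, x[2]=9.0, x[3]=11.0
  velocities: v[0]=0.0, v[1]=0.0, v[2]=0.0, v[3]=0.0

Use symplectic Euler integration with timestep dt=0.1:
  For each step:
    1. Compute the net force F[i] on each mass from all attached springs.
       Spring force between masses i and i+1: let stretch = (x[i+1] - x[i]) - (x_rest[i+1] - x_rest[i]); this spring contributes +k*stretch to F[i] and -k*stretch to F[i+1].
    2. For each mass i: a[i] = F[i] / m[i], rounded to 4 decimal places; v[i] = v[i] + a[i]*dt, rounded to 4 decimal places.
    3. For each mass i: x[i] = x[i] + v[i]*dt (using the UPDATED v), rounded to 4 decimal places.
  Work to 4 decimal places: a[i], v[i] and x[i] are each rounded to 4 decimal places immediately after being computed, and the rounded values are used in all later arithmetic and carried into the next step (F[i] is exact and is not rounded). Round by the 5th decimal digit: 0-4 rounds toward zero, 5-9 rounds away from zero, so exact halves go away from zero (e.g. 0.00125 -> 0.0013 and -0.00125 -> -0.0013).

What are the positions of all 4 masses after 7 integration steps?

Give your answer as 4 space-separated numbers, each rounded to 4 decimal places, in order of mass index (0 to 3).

Step 0: x=[4.0000 4.0000 9.0000 11.0000] v=[0.0000 0.0000 0.0000 0.0000]
Step 1: x=[3.8800 4.2000 8.8800 11.0400] v=[-1.2000 2.0000 -1.2000 0.4000]
Step 2: x=[3.6528 4.5744 8.6592 11.1136] v=[-2.2720 3.7440 -2.2080 0.7360]
Step 3: x=[3.3425 5.0753 8.3732 11.2090] v=[-3.1034 5.0093 -2.8602 0.9542]
Step 4: x=[2.9815 5.6388 8.0687 11.3110] v=[-3.6103 5.6353 -3.0450 1.0199]
Step 5: x=[2.6068 6.1932 7.7967 11.4033] v=[-3.7474 5.5443 -2.7200 0.9230]
Step 6: x=[2.2555 6.6683 7.6048 11.4713] v=[-3.5128 4.7511 -1.9188 0.6804]
Step 7: x=[1.9607 7.0044 7.5301 11.5047] v=[-2.9477 3.3606 -0.7468 0.3338]

Answer: 1.9607 7.0044 7.5301 11.5047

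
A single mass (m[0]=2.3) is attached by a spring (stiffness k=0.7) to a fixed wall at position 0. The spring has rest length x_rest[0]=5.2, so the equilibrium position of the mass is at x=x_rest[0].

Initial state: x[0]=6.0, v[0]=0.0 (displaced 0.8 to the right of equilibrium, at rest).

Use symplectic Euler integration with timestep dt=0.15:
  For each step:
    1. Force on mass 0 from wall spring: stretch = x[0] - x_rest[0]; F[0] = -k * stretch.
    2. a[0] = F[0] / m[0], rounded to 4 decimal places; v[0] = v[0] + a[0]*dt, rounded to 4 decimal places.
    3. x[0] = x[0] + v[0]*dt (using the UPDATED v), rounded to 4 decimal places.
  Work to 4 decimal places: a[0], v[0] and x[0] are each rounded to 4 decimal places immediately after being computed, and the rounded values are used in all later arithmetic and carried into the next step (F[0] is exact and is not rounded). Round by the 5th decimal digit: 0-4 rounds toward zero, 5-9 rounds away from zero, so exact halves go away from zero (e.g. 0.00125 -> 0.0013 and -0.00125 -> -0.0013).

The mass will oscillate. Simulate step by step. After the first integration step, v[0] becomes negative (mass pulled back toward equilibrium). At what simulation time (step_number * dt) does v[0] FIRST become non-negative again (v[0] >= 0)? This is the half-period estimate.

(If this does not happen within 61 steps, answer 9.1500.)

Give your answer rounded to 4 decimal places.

Step 0: x=[6.0000] v=[0.0000]
Step 1: x=[5.9945] v=[-0.0365]
Step 2: x=[5.9836] v=[-0.0728]
Step 3: x=[5.9673] v=[-0.1086]
Step 4: x=[5.9458] v=[-0.1436]
Step 5: x=[5.9191] v=[-0.1777]
Step 6: x=[5.8875] v=[-0.2105]
Step 7: x=[5.8512] v=[-0.2419]
Step 8: x=[5.8105] v=[-0.2716]
Step 9: x=[5.7656] v=[-0.2995]
Step 10: x=[5.7168] v=[-0.3253]
Step 11: x=[5.6645] v=[-0.3489]
Step 12: x=[5.6090] v=[-0.3701]
Step 13: x=[5.5507] v=[-0.3888]
Step 14: x=[5.4900] v=[-0.4048]
Step 15: x=[5.4273] v=[-0.4180]
Step 16: x=[5.3630] v=[-0.4284]
Step 17: x=[5.2976] v=[-0.4358]
Step 18: x=[5.2316] v=[-0.4403]
Step 19: x=[5.1653] v=[-0.4417]
Step 20: x=[5.0993] v=[-0.4401]
Step 21: x=[5.0340] v=[-0.4355]
Step 22: x=[4.9698] v=[-0.4279]
Step 23: x=[4.9072] v=[-0.4174]
Step 24: x=[4.8466] v=[-0.4040]
Step 25: x=[4.7884] v=[-0.3879]
Step 26: x=[4.7330] v=[-0.3691]
Step 27: x=[4.6808] v=[-0.3478]
Step 28: x=[4.6322] v=[-0.3241]
Step 29: x=[4.5875] v=[-0.2982]
Step 30: x=[4.5470] v=[-0.2702]
Step 31: x=[4.5109] v=[-0.2404]
Step 32: x=[4.4796] v=[-0.2089]
Step 33: x=[4.4532] v=[-0.1760]
Step 34: x=[4.4319] v=[-0.1419]
Step 35: x=[4.4159] v=[-0.1068]
Step 36: x=[4.4053] v=[-0.0710]
Step 37: x=[4.4001] v=[-0.0347]
Step 38: x=[4.4004] v=[0.0018]
First v>=0 after going negative at step 38, time=5.7000

Answer: 5.7000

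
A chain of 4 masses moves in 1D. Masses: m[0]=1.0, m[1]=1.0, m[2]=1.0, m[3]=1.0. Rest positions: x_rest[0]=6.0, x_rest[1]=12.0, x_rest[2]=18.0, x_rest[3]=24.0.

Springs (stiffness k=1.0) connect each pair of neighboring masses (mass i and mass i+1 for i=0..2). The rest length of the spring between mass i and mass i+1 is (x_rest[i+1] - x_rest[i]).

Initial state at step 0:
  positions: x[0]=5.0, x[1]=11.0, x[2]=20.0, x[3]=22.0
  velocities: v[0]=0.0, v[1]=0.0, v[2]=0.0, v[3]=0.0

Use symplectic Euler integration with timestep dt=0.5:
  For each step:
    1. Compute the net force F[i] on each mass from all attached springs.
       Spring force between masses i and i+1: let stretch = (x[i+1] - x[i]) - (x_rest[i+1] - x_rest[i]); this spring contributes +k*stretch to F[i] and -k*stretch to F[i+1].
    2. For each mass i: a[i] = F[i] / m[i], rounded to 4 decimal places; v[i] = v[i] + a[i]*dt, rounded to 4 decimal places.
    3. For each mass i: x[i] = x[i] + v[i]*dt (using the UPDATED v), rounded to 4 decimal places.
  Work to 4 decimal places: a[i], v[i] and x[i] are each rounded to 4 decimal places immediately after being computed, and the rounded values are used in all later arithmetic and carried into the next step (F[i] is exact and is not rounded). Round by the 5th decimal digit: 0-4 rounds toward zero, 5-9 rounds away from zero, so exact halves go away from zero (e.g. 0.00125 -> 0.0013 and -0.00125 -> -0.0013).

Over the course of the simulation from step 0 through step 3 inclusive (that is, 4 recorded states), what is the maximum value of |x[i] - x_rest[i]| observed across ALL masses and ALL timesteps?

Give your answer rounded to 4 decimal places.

Step 0: x=[5.0000 11.0000 20.0000 22.0000] v=[0.0000 0.0000 0.0000 0.0000]
Step 1: x=[5.0000 11.7500 18.2500 23.0000] v=[0.0000 1.5000 -3.5000 2.0000]
Step 2: x=[5.1875 12.4375 16.0625 24.3125] v=[0.3750 1.3750 -4.3750 2.6250]
Step 3: x=[5.6875 12.2188 15.0313 25.0625] v=[1.0000 -0.4375 -2.0625 1.5000]
Max displacement = 2.9687

Answer: 2.9687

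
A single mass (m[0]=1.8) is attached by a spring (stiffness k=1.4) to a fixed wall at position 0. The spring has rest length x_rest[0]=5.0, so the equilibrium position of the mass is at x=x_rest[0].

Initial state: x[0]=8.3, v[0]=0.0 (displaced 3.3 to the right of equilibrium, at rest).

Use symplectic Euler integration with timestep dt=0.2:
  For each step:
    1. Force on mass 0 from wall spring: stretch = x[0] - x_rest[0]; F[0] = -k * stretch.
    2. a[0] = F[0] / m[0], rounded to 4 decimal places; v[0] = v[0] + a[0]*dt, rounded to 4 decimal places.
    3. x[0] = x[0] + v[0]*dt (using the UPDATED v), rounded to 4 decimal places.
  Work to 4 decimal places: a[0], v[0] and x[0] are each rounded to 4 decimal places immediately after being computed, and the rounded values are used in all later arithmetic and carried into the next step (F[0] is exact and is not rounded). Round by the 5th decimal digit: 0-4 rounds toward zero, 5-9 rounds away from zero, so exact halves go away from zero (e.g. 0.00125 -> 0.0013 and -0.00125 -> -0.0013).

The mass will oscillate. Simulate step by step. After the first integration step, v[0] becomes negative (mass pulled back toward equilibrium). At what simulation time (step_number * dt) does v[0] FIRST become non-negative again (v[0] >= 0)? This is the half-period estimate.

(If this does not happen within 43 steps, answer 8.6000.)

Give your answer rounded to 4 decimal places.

Answer: 3.6000

Derivation:
Step 0: x=[8.3000] v=[0.0000]
Step 1: x=[8.1973] v=[-0.5133]
Step 2: x=[7.9952] v=[-1.0107]
Step 3: x=[7.6999] v=[-1.4766]
Step 4: x=[7.3206] v=[-1.8966]
Step 5: x=[6.8691] v=[-2.2576]
Step 6: x=[6.3594] v=[-2.5483]
Step 7: x=[5.8074] v=[-2.7598]
Step 8: x=[5.2303] v=[-2.8854]
Step 9: x=[4.6461] v=[-2.9212]
Step 10: x=[4.0729] v=[-2.8661]
Step 11: x=[3.5285] v=[-2.7219]
Step 12: x=[3.0299] v=[-2.4930]
Step 13: x=[2.5926] v=[-2.1865]
Step 14: x=[2.2302] v=[-1.8120]
Step 15: x=[1.9540] v=[-1.3811]
Step 16: x=[1.7725] v=[-0.9073]
Step 17: x=[1.6915] v=[-0.4052]
Step 18: x=[1.7134] v=[0.1095]
First v>=0 after going negative at step 18, time=3.6000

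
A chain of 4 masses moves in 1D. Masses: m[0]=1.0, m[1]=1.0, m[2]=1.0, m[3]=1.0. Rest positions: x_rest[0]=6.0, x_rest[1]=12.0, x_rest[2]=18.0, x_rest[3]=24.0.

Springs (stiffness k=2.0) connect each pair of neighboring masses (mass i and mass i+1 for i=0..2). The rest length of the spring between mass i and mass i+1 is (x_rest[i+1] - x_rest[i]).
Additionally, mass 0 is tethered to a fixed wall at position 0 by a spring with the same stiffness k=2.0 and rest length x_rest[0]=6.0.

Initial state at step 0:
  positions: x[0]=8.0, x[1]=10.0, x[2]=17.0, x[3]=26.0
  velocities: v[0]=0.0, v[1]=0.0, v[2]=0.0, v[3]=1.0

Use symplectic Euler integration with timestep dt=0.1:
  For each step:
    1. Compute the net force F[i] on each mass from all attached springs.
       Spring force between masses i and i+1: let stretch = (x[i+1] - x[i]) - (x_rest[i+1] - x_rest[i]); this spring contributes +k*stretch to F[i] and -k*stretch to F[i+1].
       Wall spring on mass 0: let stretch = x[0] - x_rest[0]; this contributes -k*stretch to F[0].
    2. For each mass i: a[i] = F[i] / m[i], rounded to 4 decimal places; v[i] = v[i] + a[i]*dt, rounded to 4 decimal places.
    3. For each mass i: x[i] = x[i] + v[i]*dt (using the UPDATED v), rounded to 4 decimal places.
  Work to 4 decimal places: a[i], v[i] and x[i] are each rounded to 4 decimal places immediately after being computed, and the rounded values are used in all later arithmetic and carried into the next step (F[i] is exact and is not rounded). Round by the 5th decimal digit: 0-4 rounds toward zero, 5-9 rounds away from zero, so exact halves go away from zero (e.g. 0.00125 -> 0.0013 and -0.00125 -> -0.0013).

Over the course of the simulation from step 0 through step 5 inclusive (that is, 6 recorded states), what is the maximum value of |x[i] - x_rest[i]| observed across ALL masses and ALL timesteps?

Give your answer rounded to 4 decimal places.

Answer: 2.0400

Derivation:
Step 0: x=[8.0000 10.0000 17.0000 26.0000] v=[0.0000 0.0000 0.0000 1.0000]
Step 1: x=[7.8800 10.1000 17.0400 26.0400] v=[-1.2000 1.0000 0.4000 0.4000]
Step 2: x=[7.6468 10.2944 17.1212 26.0200] v=[-2.3320 1.9440 0.8120 -0.2000]
Step 3: x=[7.3136 10.5724 17.2438 25.9420] v=[-3.3318 2.7798 1.2264 -0.7798]
Step 4: x=[6.8993 10.9186 17.4070 25.8101] v=[-4.1428 3.4623 1.6318 -1.3194]
Step 5: x=[6.4274 11.3142 17.6085 25.6301] v=[-4.7188 3.9561 2.0147 -1.8000]
Max displacement = 2.0400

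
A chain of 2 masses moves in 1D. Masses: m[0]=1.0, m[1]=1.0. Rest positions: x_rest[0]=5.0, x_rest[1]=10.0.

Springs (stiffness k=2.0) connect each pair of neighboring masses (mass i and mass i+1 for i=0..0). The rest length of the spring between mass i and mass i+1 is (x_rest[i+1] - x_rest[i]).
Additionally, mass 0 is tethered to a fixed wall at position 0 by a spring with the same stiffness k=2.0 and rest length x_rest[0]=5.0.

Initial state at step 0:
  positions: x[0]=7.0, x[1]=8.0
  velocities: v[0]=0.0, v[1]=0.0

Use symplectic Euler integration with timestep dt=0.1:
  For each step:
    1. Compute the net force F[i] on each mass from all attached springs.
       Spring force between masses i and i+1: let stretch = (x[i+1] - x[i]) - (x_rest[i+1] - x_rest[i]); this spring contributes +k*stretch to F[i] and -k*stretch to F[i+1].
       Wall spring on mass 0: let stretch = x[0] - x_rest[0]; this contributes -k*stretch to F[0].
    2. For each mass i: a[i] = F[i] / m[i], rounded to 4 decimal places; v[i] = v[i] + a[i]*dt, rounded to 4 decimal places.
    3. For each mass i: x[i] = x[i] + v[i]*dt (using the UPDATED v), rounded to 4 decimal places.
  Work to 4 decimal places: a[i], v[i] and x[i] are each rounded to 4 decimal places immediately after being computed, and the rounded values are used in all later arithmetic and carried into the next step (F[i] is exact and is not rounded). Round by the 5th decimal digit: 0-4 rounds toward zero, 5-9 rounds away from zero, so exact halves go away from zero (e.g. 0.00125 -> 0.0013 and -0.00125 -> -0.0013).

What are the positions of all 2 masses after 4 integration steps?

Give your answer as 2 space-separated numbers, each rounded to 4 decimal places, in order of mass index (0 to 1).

Step 0: x=[7.0000 8.0000] v=[0.0000 0.0000]
Step 1: x=[6.8800 8.0800] v=[-1.2000 0.8000]
Step 2: x=[6.6464 8.2360] v=[-2.3360 1.5600]
Step 3: x=[6.3117 8.4602] v=[-3.3474 2.2421]
Step 4: x=[5.8937 8.7414] v=[-4.1800 2.8124]

Answer: 5.8937 8.7414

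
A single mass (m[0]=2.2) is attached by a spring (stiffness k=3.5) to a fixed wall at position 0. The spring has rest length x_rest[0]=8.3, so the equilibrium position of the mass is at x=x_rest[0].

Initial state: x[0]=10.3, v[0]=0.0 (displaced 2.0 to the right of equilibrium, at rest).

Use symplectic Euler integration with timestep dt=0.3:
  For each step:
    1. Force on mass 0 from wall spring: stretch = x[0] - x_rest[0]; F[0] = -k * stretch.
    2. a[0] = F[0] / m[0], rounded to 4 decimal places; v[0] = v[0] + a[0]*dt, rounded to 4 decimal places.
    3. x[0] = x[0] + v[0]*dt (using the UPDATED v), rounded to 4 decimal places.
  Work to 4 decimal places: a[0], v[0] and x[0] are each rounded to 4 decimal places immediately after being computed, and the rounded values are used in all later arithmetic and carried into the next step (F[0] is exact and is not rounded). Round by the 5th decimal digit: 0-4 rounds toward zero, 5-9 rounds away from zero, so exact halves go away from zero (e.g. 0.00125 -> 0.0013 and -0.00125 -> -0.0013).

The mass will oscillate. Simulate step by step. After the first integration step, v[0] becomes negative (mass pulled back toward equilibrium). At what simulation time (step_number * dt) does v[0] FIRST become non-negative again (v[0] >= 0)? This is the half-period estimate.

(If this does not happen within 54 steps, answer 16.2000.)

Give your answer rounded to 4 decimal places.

Answer: 2.7000

Derivation:
Step 0: x=[10.3000] v=[0.0000]
Step 1: x=[10.0137] v=[-0.9545]
Step 2: x=[9.4820] v=[-1.7724]
Step 3: x=[8.7810] v=[-2.3366]
Step 4: x=[8.0111] v=[-2.5662]
Step 5: x=[7.2826] v=[-2.4283]
Step 6: x=[6.6998] v=[-1.9427]
Step 7: x=[6.3461] v=[-1.1790]
Step 8: x=[6.2722] v=[-0.2465]
Step 9: x=[6.4886] v=[0.7213]
First v>=0 after going negative at step 9, time=2.7000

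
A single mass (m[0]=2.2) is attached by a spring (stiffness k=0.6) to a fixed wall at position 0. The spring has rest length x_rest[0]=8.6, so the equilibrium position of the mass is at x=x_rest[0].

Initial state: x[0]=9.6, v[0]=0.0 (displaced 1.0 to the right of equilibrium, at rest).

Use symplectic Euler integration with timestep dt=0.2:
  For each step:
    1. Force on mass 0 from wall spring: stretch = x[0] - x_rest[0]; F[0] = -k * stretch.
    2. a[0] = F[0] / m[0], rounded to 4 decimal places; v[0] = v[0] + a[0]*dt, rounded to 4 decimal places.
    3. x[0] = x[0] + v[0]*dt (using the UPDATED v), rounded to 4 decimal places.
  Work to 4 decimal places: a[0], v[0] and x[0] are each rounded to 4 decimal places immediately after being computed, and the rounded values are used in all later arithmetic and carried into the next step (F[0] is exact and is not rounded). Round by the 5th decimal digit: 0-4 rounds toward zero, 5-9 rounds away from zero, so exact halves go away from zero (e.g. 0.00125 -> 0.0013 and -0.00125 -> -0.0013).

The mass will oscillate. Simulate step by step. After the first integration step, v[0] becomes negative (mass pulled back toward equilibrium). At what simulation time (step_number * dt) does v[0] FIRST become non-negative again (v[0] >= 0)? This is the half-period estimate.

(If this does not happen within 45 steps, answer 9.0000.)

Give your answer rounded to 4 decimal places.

Answer: 6.2000

Derivation:
Step 0: x=[9.6000] v=[0.0000]
Step 1: x=[9.5891] v=[-0.0545]
Step 2: x=[9.5674] v=[-0.1085]
Step 3: x=[9.5351] v=[-0.1613]
Step 4: x=[9.4926] v=[-0.2123]
Step 5: x=[9.4404] v=[-0.2610]
Step 6: x=[9.3790] v=[-0.3068]
Step 7: x=[9.3091] v=[-0.3493]
Step 8: x=[9.2315] v=[-0.3880]
Step 9: x=[9.1470] v=[-0.4224]
Step 10: x=[9.0566] v=[-0.4522]
Step 11: x=[8.9612] v=[-0.4771]
Step 12: x=[8.8618] v=[-0.4968]
Step 13: x=[8.7596] v=[-0.5111]
Step 14: x=[8.6556] v=[-0.5198]
Step 15: x=[8.5510] v=[-0.5228]
Step 16: x=[8.4470] v=[-0.5201]
Step 17: x=[8.3446] v=[-0.5118]
Step 18: x=[8.2450] v=[-0.4979]
Step 19: x=[8.1493] v=[-0.4785]
Step 20: x=[8.0585] v=[-0.4539]
Step 21: x=[7.9736] v=[-0.4244]
Step 22: x=[7.8956] v=[-0.3902]
Step 23: x=[7.8252] v=[-0.3518]
Step 24: x=[7.7633] v=[-0.3095]
Step 25: x=[7.7105] v=[-0.2639]
Step 26: x=[7.6674] v=[-0.2154]
Step 27: x=[7.6345] v=[-0.1645]
Step 28: x=[7.6121] v=[-0.1118]
Step 29: x=[7.6005] v=[-0.0579]
Step 30: x=[7.5998] v=[-0.0034]
Step 31: x=[7.6100] v=[0.0512]
First v>=0 after going negative at step 31, time=6.2000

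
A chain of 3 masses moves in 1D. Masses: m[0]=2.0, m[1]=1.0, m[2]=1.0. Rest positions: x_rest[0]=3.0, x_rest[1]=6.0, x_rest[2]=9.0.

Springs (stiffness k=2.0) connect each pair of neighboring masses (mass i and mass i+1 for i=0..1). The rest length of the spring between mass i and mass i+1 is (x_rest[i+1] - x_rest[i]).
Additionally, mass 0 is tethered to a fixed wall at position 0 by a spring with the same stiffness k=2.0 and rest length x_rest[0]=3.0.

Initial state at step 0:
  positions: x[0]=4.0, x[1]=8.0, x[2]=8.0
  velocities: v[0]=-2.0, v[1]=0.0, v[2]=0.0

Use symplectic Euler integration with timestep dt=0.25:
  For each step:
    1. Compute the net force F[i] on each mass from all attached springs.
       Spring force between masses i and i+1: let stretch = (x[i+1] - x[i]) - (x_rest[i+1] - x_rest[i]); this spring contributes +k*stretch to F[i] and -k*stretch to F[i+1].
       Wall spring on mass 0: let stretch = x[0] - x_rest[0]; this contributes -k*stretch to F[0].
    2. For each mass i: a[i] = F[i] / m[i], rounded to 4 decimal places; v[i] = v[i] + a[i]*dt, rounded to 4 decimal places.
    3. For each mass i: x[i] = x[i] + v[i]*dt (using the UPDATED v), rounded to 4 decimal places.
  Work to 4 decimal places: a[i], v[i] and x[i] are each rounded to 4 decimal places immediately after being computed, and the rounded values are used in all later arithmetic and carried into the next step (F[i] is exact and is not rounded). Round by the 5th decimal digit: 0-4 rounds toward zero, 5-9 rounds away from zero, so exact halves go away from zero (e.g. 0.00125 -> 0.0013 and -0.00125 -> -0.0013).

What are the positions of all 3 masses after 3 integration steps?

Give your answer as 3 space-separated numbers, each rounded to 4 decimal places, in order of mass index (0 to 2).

Answer: 2.5967 5.5723 9.7305

Derivation:
Step 0: x=[4.0000 8.0000 8.0000] v=[-2.0000 0.0000 0.0000]
Step 1: x=[3.5000 7.5000 8.3750] v=[-2.0000 -2.0000 1.5000]
Step 2: x=[3.0313 6.6094 9.0156] v=[-1.8750 -3.5625 2.5625]
Step 3: x=[2.5967 5.5723 9.7305] v=[-1.7383 -4.1485 2.8594]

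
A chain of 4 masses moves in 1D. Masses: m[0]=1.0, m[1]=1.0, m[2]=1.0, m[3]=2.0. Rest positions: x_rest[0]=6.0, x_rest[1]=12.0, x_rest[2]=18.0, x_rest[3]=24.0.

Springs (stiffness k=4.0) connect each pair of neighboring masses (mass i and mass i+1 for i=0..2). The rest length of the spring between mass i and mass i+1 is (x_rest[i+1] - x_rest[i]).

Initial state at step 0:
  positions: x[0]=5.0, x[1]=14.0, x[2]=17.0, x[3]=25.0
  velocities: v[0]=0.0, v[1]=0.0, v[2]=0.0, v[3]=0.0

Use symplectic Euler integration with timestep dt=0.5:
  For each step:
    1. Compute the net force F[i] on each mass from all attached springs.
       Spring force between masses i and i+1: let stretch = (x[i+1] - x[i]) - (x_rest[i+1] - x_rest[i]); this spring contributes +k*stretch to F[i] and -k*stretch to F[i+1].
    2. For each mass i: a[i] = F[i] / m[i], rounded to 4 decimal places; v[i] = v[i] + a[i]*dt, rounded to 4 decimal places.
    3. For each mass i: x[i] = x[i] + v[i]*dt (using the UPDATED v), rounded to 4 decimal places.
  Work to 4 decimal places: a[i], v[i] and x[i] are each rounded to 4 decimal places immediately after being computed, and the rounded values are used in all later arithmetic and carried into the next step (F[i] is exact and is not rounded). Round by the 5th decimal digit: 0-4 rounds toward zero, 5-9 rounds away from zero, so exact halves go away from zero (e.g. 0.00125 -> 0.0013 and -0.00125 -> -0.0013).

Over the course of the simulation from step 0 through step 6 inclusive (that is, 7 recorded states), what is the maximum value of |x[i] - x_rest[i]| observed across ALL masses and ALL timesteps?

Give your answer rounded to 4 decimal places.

Answer: 5.0000

Derivation:
Step 0: x=[5.0000 14.0000 17.0000 25.0000] v=[0.0000 0.0000 0.0000 0.0000]
Step 1: x=[8.0000 8.0000 22.0000 24.0000] v=[6.0000 -12.0000 10.0000 -2.0000]
Step 2: x=[5.0000 16.0000 15.0000 25.0000] v=[-6.0000 16.0000 -14.0000 2.0000]
Step 3: x=[7.0000 12.0000 19.0000 24.0000] v=[4.0000 -8.0000 8.0000 -2.0000]
Step 4: x=[8.0000 10.0000 21.0000 23.5000] v=[2.0000 -4.0000 4.0000 -1.0000]
Step 5: x=[5.0000 17.0000 14.5000 24.7500] v=[-6.0000 14.0000 -13.0000 2.5000]
Step 6: x=[8.0000 9.5000 20.7500 23.8750] v=[6.0000 -15.0000 12.5000 -1.7500]
Max displacement = 5.0000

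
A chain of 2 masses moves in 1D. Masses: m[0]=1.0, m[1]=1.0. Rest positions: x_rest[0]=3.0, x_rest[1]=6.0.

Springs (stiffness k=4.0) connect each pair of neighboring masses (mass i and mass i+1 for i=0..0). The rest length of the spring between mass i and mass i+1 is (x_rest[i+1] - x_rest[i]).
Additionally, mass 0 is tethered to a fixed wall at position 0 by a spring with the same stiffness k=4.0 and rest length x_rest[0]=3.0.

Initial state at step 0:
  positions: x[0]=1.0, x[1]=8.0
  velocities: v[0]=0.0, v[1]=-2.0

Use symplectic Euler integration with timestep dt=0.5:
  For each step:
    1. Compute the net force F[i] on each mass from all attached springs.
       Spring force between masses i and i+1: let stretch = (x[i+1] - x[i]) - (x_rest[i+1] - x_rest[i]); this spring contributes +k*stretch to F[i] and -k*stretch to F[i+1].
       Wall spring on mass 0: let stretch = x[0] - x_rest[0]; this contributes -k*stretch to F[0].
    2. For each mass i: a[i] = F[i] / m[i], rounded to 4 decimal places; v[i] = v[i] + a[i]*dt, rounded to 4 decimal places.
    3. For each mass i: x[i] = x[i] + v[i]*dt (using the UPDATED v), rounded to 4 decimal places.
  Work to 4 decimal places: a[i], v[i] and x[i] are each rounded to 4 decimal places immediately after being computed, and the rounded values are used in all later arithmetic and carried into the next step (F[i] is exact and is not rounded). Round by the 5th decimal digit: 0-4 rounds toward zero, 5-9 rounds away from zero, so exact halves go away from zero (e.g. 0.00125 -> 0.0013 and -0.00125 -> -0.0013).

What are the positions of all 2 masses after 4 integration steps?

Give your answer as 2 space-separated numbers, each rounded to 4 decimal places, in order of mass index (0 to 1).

Step 0: x=[1.0000 8.0000] v=[0.0000 -2.0000]
Step 1: x=[7.0000 3.0000] v=[12.0000 -10.0000]
Step 2: x=[2.0000 5.0000] v=[-10.0000 4.0000]
Step 3: x=[-2.0000 7.0000] v=[-8.0000 4.0000]
Step 4: x=[5.0000 3.0000] v=[14.0000 -8.0000]

Answer: 5.0000 3.0000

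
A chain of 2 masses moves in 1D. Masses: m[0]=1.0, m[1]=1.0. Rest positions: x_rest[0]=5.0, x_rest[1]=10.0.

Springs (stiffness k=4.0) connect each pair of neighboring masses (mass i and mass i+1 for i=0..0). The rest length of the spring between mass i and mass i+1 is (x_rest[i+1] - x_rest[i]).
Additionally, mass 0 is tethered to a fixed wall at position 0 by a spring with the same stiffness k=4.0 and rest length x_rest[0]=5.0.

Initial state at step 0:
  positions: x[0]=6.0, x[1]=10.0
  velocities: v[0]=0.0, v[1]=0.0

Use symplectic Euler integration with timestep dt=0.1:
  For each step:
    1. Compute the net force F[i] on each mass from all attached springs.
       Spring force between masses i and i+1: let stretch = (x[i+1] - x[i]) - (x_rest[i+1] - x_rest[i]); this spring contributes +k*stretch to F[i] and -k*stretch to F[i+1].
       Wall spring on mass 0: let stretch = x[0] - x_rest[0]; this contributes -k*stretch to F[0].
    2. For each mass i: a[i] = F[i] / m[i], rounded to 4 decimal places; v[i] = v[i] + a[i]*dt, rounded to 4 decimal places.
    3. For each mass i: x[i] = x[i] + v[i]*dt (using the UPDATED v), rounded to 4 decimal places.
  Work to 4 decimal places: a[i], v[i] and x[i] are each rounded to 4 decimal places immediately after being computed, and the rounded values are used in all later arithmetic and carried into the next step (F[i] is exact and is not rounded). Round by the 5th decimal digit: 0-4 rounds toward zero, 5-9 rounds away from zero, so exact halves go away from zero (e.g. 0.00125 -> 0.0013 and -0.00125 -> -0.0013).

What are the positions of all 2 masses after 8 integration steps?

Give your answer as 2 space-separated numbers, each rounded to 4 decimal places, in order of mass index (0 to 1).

Answer: 4.4561 10.6435

Derivation:
Step 0: x=[6.0000 10.0000] v=[0.0000 0.0000]
Step 1: x=[5.9200 10.0400] v=[-0.8000 0.4000]
Step 2: x=[5.7680 10.1152] v=[-1.5200 0.7520]
Step 3: x=[5.5592 10.2165] v=[-2.0883 1.0131]
Step 4: x=[5.3143 10.3315] v=[-2.4491 1.1502]
Step 5: x=[5.0575 10.4458] v=[-2.5679 1.1433]
Step 6: x=[4.8139 10.5446] v=[-2.4356 0.9880]
Step 7: x=[4.6070 10.6142] v=[-2.0689 0.6957]
Step 8: x=[4.4561 10.6435] v=[-1.5088 0.2928]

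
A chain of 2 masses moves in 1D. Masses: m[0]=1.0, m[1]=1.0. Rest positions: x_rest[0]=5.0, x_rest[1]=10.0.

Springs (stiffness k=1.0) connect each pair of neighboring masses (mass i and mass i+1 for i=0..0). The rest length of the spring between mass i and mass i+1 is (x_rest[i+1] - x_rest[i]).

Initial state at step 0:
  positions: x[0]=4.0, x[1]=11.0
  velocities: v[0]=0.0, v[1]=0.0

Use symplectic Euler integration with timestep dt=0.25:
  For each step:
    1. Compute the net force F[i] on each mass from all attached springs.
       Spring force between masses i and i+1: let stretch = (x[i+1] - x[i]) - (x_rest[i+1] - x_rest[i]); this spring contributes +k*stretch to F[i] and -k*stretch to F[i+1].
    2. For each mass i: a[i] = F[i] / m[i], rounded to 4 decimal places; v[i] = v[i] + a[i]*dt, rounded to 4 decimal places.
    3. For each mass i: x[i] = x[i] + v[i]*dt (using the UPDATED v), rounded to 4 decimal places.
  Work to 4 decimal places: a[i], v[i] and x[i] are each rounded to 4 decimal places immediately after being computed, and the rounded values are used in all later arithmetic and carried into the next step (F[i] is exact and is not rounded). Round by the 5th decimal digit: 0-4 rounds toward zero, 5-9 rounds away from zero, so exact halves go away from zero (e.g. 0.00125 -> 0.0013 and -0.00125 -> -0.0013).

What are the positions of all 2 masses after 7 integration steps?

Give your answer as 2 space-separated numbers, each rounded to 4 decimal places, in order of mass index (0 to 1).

Step 0: x=[4.0000 11.0000] v=[0.0000 0.0000]
Step 1: x=[4.1250 10.8750] v=[0.5000 -0.5000]
Step 2: x=[4.3594 10.6406] v=[0.9375 -0.9375]
Step 3: x=[4.6739 10.3262] v=[1.2578 -1.2578]
Step 4: x=[5.0291 9.9710] v=[1.4209 -1.4209]
Step 5: x=[5.3807 9.6194] v=[1.4064 -1.4064]
Step 6: x=[5.6847 9.3154] v=[1.2161 -1.2161]
Step 7: x=[5.9032 9.0970] v=[0.8738 -0.8738]

Answer: 5.9032 9.0970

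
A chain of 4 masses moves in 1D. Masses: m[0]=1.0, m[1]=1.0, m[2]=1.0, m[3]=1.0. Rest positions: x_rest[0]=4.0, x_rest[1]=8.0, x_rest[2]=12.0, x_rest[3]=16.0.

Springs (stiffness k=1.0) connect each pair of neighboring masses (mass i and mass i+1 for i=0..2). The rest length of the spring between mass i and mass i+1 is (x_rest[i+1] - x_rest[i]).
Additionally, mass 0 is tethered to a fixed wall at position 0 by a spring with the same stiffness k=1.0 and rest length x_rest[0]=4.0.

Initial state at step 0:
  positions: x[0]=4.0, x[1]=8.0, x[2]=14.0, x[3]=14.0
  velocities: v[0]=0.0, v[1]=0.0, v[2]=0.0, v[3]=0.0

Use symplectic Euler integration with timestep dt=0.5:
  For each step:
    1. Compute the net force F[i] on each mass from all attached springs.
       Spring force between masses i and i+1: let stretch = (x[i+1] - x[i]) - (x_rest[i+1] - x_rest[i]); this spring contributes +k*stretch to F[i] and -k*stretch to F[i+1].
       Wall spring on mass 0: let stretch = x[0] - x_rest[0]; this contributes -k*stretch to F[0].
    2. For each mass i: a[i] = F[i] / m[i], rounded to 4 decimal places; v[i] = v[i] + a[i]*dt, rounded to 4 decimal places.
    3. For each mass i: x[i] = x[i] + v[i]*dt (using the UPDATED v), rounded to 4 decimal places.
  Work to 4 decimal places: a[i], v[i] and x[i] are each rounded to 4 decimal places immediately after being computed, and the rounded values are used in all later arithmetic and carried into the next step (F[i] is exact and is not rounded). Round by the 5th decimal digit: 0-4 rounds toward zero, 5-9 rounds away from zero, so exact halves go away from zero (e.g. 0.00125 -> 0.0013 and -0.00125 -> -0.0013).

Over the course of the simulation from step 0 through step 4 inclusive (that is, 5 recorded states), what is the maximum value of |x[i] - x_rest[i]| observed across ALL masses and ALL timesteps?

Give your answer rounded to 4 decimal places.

Step 0: x=[4.0000 8.0000 14.0000 14.0000] v=[0.0000 0.0000 0.0000 0.0000]
Step 1: x=[4.0000 8.5000 12.5000 15.0000] v=[0.0000 1.0000 -3.0000 2.0000]
Step 2: x=[4.1250 8.8750 10.6250 16.3750] v=[0.2500 0.7500 -3.7500 2.7500]
Step 3: x=[4.4063 8.5000 9.7500 17.3125] v=[0.5625 -0.7500 -1.7500 1.8750]
Step 4: x=[4.6094 7.4141 10.4532 17.3594] v=[0.4062 -2.1719 1.4063 0.0938]
Max displacement = 2.2500

Answer: 2.2500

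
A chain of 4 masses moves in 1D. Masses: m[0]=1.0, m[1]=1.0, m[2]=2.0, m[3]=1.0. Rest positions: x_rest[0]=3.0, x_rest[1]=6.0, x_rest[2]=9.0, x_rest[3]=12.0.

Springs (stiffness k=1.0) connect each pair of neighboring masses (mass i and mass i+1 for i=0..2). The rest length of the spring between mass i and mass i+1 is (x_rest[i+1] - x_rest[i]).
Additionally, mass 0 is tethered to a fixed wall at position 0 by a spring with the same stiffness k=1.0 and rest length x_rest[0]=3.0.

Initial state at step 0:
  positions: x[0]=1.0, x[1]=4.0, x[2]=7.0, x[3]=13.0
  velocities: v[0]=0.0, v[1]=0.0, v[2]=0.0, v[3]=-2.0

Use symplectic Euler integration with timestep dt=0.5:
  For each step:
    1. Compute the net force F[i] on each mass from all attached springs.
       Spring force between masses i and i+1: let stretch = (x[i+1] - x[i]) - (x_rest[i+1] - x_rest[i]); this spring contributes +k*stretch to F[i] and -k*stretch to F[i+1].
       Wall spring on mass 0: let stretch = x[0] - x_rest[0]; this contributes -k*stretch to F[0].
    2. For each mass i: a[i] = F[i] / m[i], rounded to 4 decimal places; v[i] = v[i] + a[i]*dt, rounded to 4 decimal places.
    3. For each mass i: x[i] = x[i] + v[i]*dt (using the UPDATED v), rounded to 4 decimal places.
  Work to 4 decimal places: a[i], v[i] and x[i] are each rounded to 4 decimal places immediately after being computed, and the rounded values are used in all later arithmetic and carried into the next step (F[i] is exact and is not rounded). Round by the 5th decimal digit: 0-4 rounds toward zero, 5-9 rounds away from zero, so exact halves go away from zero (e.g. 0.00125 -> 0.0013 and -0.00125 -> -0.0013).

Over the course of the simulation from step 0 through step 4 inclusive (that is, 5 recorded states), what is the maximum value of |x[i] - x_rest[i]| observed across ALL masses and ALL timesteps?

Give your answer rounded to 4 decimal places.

Step 0: x=[1.0000 4.0000 7.0000 13.0000] v=[0.0000 0.0000 0.0000 -2.0000]
Step 1: x=[1.5000 4.0000 7.3750 11.2500] v=[1.0000 0.0000 0.7500 -3.5000]
Step 2: x=[2.2500 4.2188 7.8125 9.2813] v=[1.5000 0.4375 0.8750 -3.9375]
Step 3: x=[2.9297 4.8438 7.9844 7.6954] v=[1.3594 1.2500 0.3438 -3.1719]
Step 4: x=[3.3555 5.7755 7.7276 6.9317] v=[0.8516 1.8633 -0.5136 -1.5274]
Max displacement = 5.0683

Answer: 5.0683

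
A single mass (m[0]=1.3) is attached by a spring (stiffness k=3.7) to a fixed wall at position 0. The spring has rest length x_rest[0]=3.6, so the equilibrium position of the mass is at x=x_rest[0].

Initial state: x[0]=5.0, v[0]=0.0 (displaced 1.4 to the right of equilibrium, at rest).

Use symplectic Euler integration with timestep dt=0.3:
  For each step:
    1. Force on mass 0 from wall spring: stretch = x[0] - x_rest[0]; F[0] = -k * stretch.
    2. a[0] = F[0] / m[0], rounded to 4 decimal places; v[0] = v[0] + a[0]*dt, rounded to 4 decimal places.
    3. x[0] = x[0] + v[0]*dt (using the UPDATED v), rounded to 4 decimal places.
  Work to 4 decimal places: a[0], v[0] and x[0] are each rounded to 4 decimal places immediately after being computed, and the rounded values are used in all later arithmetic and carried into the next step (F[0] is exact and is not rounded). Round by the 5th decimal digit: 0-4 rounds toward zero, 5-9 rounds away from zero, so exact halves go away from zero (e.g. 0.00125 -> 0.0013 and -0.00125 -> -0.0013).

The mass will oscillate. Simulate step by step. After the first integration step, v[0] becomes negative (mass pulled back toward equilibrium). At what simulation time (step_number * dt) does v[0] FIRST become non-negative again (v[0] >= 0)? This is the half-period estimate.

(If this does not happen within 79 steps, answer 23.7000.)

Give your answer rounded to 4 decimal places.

Step 0: x=[5.0000] v=[0.0000]
Step 1: x=[4.6414] v=[-1.1954]
Step 2: x=[4.0160] v=[-2.0846]
Step 3: x=[3.2841] v=[-2.4398]
Step 4: x=[2.6331] v=[-2.1701]
Step 5: x=[2.2298] v=[-1.3445]
Step 6: x=[2.1774] v=[-0.1746]
Step 7: x=[2.4894] v=[1.0401]
First v>=0 after going negative at step 7, time=2.1000

Answer: 2.1000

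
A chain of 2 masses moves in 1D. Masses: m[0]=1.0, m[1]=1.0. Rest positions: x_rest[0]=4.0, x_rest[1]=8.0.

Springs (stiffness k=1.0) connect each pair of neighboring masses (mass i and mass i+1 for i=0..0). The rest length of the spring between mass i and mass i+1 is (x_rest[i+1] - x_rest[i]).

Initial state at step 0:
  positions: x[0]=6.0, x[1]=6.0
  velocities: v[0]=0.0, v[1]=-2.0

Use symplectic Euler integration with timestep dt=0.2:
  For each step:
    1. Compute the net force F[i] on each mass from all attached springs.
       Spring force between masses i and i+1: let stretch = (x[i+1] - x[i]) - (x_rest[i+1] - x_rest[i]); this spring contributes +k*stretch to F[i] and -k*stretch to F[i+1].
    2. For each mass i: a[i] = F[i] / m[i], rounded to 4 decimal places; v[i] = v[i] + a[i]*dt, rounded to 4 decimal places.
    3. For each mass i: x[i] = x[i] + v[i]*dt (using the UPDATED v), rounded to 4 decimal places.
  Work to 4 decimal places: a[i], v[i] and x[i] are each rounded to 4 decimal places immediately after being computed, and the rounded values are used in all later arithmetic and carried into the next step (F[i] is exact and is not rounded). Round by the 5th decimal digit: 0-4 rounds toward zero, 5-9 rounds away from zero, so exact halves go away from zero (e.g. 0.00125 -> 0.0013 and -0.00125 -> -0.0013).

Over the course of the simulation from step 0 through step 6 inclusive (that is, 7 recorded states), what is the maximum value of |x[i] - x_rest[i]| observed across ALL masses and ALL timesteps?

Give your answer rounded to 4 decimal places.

Answer: 2.3168

Derivation:
Step 0: x=[6.0000 6.0000] v=[0.0000 -2.0000]
Step 1: x=[5.8400 5.7600] v=[-0.8000 -1.2000]
Step 2: x=[5.5168 5.6832] v=[-1.6160 -0.3840]
Step 3: x=[5.0403 5.7597] v=[-2.3827 0.3827]
Step 4: x=[4.4325 5.9675] v=[-3.0388 1.0388]
Step 5: x=[3.7261 6.2739] v=[-3.5318 1.5318]
Step 6: x=[2.9617 6.6383] v=[-3.8222 1.8222]
Max displacement = 2.3168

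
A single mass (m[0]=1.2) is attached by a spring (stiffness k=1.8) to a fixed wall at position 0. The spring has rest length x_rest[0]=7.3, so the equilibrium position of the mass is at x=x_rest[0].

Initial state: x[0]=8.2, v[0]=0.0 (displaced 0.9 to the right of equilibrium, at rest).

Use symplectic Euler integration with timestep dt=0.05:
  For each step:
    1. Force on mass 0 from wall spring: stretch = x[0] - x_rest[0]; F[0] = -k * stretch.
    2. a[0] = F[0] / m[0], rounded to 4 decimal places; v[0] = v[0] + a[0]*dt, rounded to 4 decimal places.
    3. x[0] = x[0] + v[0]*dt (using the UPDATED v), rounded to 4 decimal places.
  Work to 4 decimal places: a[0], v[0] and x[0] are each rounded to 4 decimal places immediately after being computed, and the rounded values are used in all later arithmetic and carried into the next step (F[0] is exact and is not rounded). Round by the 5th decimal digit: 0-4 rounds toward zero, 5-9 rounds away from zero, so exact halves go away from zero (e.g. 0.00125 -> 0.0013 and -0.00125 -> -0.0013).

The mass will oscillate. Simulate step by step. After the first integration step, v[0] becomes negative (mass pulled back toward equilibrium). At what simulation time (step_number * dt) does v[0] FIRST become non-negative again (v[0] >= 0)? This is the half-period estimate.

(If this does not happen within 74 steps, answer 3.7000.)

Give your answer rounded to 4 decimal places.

Answer: 2.6000

Derivation:
Step 0: x=[8.2000] v=[0.0000]
Step 1: x=[8.1966] v=[-0.0675]
Step 2: x=[8.1899] v=[-0.1347]
Step 3: x=[8.1798] v=[-0.2014]
Step 4: x=[8.1664] v=[-0.2674]
Step 5: x=[8.1498] v=[-0.3324]
Step 6: x=[8.1300] v=[-0.3961]
Step 7: x=[8.1071] v=[-0.4584]
Step 8: x=[8.0812] v=[-0.5189]
Step 9: x=[8.0523] v=[-0.5775]
Step 10: x=[8.0206] v=[-0.6339]
Step 11: x=[7.9862] v=[-0.6879]
Step 12: x=[7.9492] v=[-0.7394]
Step 13: x=[7.9098] v=[-0.7881]
Step 14: x=[7.8681] v=[-0.8338]
Step 15: x=[7.8243] v=[-0.8764]
Step 16: x=[7.7785] v=[-0.9157]
Step 17: x=[7.7309] v=[-0.9516]
Step 18: x=[7.6817] v=[-0.9839]
Step 19: x=[7.6311] v=[-1.0125]
Step 20: x=[7.5792] v=[-1.0373]
Step 21: x=[7.5263] v=[-1.0582]
Step 22: x=[7.4725] v=[-1.0752]
Step 23: x=[7.4181] v=[-1.0881]
Step 24: x=[7.3633] v=[-1.0970]
Step 25: x=[7.3082] v=[-1.1018]
Step 26: x=[7.2531] v=[-1.1024]
Step 27: x=[7.1982] v=[-1.0989]
Step 28: x=[7.1436] v=[-1.0913]
Step 29: x=[7.0896] v=[-1.0796]
Step 30: x=[7.0364] v=[-1.0638]
Step 31: x=[6.9842] v=[-1.0440]
Step 32: x=[6.9332] v=[-1.0203]
Step 33: x=[6.8836] v=[-0.9928]
Step 34: x=[6.8355] v=[-0.9616]
Step 35: x=[6.7892] v=[-0.9268]
Step 36: x=[6.7448] v=[-0.8885]
Step 37: x=[6.7025] v=[-0.8469]
Step 38: x=[6.6624] v=[-0.8021]
Step 39: x=[6.6247] v=[-0.7543]
Step 40: x=[6.5895] v=[-0.7037]
Step 41: x=[6.5570] v=[-0.6504]
Step 42: x=[6.5273] v=[-0.5947]
Step 43: x=[6.5005] v=[-0.5367]
Step 44: x=[6.4767] v=[-0.4767]
Step 45: x=[6.4560] v=[-0.4150]
Step 46: x=[6.4384] v=[-0.3517]
Step 47: x=[6.4240] v=[-0.2871]
Step 48: x=[6.4129] v=[-0.2214]
Step 49: x=[6.4052] v=[-0.1549]
Step 50: x=[6.4008] v=[-0.0878]
Step 51: x=[6.3998] v=[-0.0204]
Step 52: x=[6.4022] v=[0.0471]
First v>=0 after going negative at step 52, time=2.6000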